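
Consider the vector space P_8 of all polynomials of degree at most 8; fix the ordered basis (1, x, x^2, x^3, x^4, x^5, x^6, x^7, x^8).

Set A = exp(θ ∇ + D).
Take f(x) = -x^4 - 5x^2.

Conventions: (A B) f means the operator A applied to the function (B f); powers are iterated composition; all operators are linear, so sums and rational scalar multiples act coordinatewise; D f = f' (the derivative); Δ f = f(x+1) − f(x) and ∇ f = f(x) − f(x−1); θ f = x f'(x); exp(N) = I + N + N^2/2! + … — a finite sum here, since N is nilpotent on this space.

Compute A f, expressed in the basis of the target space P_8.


the image equals g(x) = -x^4 - 16x^3 - 65x^2 - 72x - 20

order-1 term: -16x^3 + 12x^2 - 24x
order-2 term: -72x^2 + 48x - 12
order-3 term: -96x + 16
order-4 term: -24
the series for exp(θ ∇ + D) f terminates at order 4
exp(θ ∇ + D) f = -x^4 - 16x^3 - 65x^2 - 72x - 20


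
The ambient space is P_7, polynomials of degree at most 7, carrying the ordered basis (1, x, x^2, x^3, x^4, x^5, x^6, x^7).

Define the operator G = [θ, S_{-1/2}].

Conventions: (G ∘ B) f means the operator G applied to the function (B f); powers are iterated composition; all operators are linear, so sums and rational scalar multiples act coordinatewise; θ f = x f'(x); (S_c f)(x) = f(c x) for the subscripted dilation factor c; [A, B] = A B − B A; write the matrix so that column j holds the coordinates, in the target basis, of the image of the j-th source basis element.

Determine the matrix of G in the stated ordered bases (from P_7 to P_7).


the matrix is [[0, 0, 0, 0, 0, 0, 0, 0]; [0, 0, 0, 0, 0, 0, 0, 0]; [0, 0, 0, 0, 0, 0, 0, 0]; [0, 0, 0, 0, 0, 0, 0, 0]; [0, 0, 0, 0, 0, 0, 0, 0]; [0, 0, 0, 0, 0, 0, 0, 0]; [0, 0, 0, 0, 0, 0, 0, 0]; [0, 0, 0, 0, 0, 0, 0, 0]] (rows listed top to bottom)

image of 1: 0
image of x: 0
image of x^2: 0
image of x^3: 0
image of x^4: 0
image of x^5: 0
image of x^6: 0
image of x^7: 0
each image's coordinates form column j of the matrix


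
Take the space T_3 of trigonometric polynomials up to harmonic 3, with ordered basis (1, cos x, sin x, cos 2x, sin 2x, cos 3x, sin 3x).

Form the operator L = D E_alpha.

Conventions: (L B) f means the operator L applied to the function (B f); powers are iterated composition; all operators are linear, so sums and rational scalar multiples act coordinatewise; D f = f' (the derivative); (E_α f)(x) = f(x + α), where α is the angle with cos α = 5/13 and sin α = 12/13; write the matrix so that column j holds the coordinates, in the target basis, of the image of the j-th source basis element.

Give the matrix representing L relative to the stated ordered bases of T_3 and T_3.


the matrix is [[0, 0, 0, 0, 0, 0, 0]; [0, -12/13, 5/13, 0, 0, 0, 0]; [0, -5/13, -12/13, 0, 0, 0, 0]; [0, 0, 0, -240/169, -238/169, 0, 0]; [0, 0, 0, 238/169, -240/169, 0, 0]; [0, 0, 0, 0, 0, 2484/2197, -6105/2197]; [0, 0, 0, 0, 0, 6105/2197, 2484/2197]] (rows listed top to bottom)

image of 1: 0
image of cos x: -(12/13)cos x - (5/13)sin x
image of sin x: (5/13)cos x - (12/13)sin x
image of cos 2x: -(240/169)cos 2x + (238/169)sin 2x
image of sin 2x: -(238/169)cos 2x - (240/169)sin 2x
image of cos 3x: (2484/2197)cos 3x + (6105/2197)sin 3x
image of sin 3x: -(6105/2197)cos 3x + (2484/2197)sin 3x
each image's coordinates form column j of the matrix


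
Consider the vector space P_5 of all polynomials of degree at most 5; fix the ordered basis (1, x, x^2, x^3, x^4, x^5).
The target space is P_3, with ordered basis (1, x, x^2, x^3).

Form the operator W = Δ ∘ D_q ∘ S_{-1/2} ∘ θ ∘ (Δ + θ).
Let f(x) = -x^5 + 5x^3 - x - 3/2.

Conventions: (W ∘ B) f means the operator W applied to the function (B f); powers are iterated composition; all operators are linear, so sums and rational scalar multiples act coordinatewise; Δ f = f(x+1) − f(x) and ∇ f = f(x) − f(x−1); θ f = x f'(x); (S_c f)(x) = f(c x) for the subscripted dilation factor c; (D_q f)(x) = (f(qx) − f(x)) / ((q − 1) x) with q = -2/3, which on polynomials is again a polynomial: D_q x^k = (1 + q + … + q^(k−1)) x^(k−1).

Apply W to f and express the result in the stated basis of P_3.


Δ f = -5x^4 - 10x^3 + 5x^2 + 10x + 3
θ f = -5x^5 + 15x^3 - x
(Δ + θ) f = -5x^5 - 5x^4 + 5x^3 + 5x^2 + 9x + 3
θ (Δ + θ) f = -25x^5 - 20x^4 + 15x^3 + 10x^2 + 9x
S_{-1/2} θ (Δ + θ) f = (25/32)x^5 - (5/4)x^4 - (15/8)x^3 + (5/2)x^2 - (9/2)x
D_q S_{-1/2} θ (Δ + θ) f = (1375/2592)x^4 - (65/108)x^3 - (35/24)x^2 + (5/6)x - 9/2
Δ (D_q ∘ S_{-1/2} ∘ θ ∘ (Δ + θ)) f = (1375/648)x^3 + (595/432)x^2 - (1685/648)x - 1805/2592

the image equals g(x) = (1375/648)x^3 + (595/432)x^2 - (1685/648)x - 1805/2592


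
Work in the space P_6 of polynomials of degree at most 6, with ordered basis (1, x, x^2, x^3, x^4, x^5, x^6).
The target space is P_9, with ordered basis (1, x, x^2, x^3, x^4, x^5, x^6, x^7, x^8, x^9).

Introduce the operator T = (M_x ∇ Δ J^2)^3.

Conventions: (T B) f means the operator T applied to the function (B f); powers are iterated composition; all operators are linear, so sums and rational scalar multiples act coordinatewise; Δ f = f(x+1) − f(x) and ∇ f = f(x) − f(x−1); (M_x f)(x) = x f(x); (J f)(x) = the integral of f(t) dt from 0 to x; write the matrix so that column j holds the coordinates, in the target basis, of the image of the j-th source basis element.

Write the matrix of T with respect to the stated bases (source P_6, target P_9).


image of 1: x^3 + (1/6)x
image of x: x^4 + (2/3)x^2
image of x^2: x^5 + (5/3)x^3 + (8/45)x
image of x^3: x^6 + (19/6)x^4 + (37/30)x^2
image of x^4: x^7 + (31/6)x^5 + (137/30)x^3 + (229/630)x
image of x^5: x^8 + (23/3)x^6 + (221/18)x^4 + (421/126)x^2
image of x^6: x^9 + (32/3)x^7 + (163/6)x^5 + (677/42)x^3 + (317/315)x
each image's coordinates form column j of the matrix

the matrix is [[0, 0, 0, 0, 0, 0, 0]; [1/6, 0, 8/45, 0, 229/630, 0, 317/315]; [0, 2/3, 0, 37/30, 0, 421/126, 0]; [1, 0, 5/3, 0, 137/30, 0, 677/42]; [0, 1, 0, 19/6, 0, 221/18, 0]; [0, 0, 1, 0, 31/6, 0, 163/6]; [0, 0, 0, 1, 0, 23/3, 0]; [0, 0, 0, 0, 1, 0, 32/3]; [0, 0, 0, 0, 0, 1, 0]; [0, 0, 0, 0, 0, 0, 1]] (rows listed top to bottom)


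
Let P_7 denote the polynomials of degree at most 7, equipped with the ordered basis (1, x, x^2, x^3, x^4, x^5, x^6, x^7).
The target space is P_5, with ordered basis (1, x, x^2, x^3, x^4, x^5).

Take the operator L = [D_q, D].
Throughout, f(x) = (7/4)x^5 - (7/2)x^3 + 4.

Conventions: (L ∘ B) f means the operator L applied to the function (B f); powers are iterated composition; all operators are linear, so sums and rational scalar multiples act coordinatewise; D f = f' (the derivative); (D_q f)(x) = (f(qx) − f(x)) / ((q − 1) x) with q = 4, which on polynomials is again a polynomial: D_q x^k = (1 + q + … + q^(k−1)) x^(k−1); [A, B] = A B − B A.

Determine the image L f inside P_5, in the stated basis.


g(x) = -(6573/4)x^3 + (189/2)x

D f = (35/4)x^4 - (21/2)x^2
D_q D f = (2975/4)x^3 - (105/2)x
D_q f = (2387/4)x^4 - (147/2)x^2
D D_q f = 2387x^3 - 147x
[D_q, D] f = -(6573/4)x^3 + (189/2)x


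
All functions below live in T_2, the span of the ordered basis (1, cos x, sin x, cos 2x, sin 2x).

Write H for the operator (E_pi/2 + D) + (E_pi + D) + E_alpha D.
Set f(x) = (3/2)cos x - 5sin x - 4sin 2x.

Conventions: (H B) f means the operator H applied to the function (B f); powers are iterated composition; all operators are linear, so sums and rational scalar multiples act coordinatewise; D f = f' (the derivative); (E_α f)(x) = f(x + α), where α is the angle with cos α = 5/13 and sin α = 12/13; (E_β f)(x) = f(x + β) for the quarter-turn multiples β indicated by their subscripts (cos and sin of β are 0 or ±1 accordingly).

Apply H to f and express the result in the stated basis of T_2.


E_pi/2 f = -5cos x - (3/2)sin x + 4sin 2x
D f = -5cos x - (3/2)sin x - 8cos 2x
(E_pi/2 + D) f = -10cos x - 3sin x - 8cos 2x + 4sin 2x
E_pi f = -(3/2)cos x + 5sin x - 4sin 2x
D f = -5cos x - (3/2)sin x - 8cos 2x
(E_pi + D) f = -(13/2)cos x + (7/2)sin x - 8cos 2x - 4sin 2x
D f = -5cos x - (3/2)sin x - 8cos 2x
E_alpha D f = -(43/13)cos x + (105/26)sin x + (952/169)cos 2x + (960/169)sin 2x
((E_pi/2 + D) + (E_pi + D) + E_alpha D) f = -(515/26)cos x + (59/13)sin x - (1752/169)cos 2x + (960/169)sin 2x

the result is g(x) = -(515/26)cos x + (59/13)sin x - (1752/169)cos 2x + (960/169)sin 2x


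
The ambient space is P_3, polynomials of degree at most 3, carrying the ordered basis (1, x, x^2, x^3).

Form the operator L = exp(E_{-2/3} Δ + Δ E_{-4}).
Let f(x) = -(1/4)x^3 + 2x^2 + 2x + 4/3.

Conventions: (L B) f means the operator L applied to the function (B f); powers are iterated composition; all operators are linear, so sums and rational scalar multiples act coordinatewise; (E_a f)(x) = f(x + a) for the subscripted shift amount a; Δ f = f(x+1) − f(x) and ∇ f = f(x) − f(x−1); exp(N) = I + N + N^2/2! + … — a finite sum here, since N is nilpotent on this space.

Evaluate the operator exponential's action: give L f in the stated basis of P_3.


the result is g(x) = -(1/4)x^3 + (1/2)x^2 + (25/2)x - 5/3

order-1 term: -(3/2)x^2 + (27/2)x - 20
order-2 term: -3x + 19
order-3 term: -2
the series for exp(E_{-2/3} Δ + Δ E_{-4}) f terminates at order 3
exp(E_{-2/3} Δ + Δ E_{-4}) f = -(1/4)x^3 + (1/2)x^2 + (25/2)x - 5/3


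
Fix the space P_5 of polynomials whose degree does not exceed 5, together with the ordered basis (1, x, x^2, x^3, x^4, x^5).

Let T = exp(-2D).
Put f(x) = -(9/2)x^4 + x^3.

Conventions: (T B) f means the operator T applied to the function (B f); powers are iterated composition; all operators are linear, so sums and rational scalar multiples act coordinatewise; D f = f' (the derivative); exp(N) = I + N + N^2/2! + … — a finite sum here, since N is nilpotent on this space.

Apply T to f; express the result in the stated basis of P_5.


the result is g(x) = -(9/2)x^4 + 37x^3 - 114x^2 + 156x - 80

order-1 term: 36x^3 - 6x^2
order-2 term: -108x^2 + 12x
order-3 term: 144x - 8
order-4 term: -72
the series for exp(-2D) f terminates at order 4
exp(-2D) f = -(9/2)x^4 + 37x^3 - 114x^2 + 156x - 80


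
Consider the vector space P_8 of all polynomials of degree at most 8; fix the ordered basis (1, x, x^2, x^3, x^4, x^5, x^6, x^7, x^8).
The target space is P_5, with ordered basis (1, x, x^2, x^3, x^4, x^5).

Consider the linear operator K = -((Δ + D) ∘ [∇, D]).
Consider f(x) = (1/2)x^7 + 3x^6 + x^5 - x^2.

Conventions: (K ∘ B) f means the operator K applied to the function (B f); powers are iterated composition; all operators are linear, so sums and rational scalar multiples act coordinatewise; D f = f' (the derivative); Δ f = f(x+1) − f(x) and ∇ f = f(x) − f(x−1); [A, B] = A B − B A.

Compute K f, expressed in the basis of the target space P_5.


the image equals g(x) = 0

D f = (7/2)x^6 + 18x^5 + 5x^4 - 2x
∇ D f = 21x^5 + (75/2)x^4 - 90x^3 + (195/2)x^2 - 49x + 15/2
∇ f = (7/2)x^6 + (15/2)x^5 - (45/2)x^4 + (65/2)x^3 - (49/2)x^2 + (15/2)x - 1/2
D ∇ f = 21x^5 + (75/2)x^4 - 90x^3 + (195/2)x^2 - 49x + 15/2
[∇, D] f = 0
Δ [∇, D] f = 0
D [∇, D] f = 0
(Δ + D) [∇, D] f = 0
(-((Δ + D) ∘ [∇, D])) f = 0


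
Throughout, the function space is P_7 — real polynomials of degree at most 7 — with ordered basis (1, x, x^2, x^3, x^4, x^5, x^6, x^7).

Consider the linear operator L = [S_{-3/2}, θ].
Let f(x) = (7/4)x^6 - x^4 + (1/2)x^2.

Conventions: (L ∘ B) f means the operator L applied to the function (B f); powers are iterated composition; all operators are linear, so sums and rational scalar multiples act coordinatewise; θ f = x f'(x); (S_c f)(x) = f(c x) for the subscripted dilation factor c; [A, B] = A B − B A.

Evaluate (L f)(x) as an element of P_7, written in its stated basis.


the result is g(x) = 0

θ f = (21/2)x^6 - 4x^4 + x^2
S_{-3/2} θ f = (15309/128)x^6 - (81/4)x^4 + (9/4)x^2
S_{-3/2} f = (5103/256)x^6 - (81/16)x^4 + (9/8)x^2
θ S_{-3/2} f = (15309/128)x^6 - (81/4)x^4 + (9/4)x^2
[S_{-3/2}, θ] f = 0


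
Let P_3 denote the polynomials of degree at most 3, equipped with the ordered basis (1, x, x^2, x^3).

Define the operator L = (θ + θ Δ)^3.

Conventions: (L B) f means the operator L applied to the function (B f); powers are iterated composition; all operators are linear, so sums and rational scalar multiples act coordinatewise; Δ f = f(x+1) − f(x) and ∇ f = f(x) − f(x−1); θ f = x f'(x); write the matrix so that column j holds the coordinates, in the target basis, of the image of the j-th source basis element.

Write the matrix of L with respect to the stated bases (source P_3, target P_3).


image of 1: 0
image of x: x
image of x^2: 8x^2 + 14x
image of x^3: 27x^3 + 114x^2 + 111x
each image's coordinates form column j of the matrix

the matrix is [[0, 0, 0, 0]; [0, 1, 14, 111]; [0, 0, 8, 114]; [0, 0, 0, 27]] (rows listed top to bottom)


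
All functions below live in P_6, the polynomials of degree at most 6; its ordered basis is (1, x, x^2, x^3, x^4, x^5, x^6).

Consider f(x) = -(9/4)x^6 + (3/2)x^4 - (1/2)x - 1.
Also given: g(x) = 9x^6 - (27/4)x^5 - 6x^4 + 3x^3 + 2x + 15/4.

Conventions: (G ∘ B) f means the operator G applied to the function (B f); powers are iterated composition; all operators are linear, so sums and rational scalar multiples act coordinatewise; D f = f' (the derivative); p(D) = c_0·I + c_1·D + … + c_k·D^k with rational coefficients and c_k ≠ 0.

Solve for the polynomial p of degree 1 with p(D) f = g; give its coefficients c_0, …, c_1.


c_0 = -4, c_1 = 1/2

D^0 f = -(9/4)x^6 + (3/2)x^4 - (1/2)x - 1
D^1 f = -(27/2)x^5 + 6x^3 - 1/2
matching coefficients of g against c_0 f + c_1 Df + … from the top degree down determines the c_i
solution: c_0 = -4, c_1 = 1/2


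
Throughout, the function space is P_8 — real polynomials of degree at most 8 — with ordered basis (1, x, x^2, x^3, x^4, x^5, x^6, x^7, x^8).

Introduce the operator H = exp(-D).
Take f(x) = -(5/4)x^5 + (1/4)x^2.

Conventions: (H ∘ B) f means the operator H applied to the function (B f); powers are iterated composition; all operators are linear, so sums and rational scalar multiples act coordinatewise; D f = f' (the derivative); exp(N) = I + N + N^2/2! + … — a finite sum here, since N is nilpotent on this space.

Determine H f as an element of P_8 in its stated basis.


the result is g(x) = -(5/4)x^5 + (25/4)x^4 - (25/2)x^3 + (51/4)x^2 - (27/4)x + 3/2

order-1 term: (25/4)x^4 - (1/2)x
order-2 term: -(25/2)x^3 + 1/4
order-3 term: (25/2)x^2
order-4 term: -(25/4)x
order-5 term: 5/4
the series for exp(-D) f terminates at order 5
exp(-D) f = -(5/4)x^5 + (25/4)x^4 - (25/2)x^3 + (51/4)x^2 - (27/4)x + 3/2


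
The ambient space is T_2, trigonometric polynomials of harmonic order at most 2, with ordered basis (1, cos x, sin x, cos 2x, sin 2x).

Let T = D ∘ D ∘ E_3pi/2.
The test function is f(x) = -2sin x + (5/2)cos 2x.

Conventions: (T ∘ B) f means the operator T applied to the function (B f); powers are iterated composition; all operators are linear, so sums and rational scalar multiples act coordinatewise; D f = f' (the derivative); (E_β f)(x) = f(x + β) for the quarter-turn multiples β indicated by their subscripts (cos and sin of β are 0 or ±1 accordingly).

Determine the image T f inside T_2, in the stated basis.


E_3pi/2 f = 2cos x - (5/2)cos 2x
D E_3pi/2 f = -2sin x + 5sin 2x
D (D ∘ E_3pi/2) f = -2cos x + 10cos 2x

the image equals g(x) = -2cos x + 10cos 2x


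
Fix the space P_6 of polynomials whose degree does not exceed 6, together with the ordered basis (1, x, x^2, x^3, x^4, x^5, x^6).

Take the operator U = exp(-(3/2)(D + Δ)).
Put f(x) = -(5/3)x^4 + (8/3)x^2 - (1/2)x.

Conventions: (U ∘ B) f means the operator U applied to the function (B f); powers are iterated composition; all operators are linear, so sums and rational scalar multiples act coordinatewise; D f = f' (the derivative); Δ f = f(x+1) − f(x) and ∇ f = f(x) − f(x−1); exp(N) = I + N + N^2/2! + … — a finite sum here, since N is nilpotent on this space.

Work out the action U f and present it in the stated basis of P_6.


order-1 term: 20x^3 + 15x^2 - 6x
order-2 term: -90x^2 - 90x - 69/4
order-3 term: 180x + 135
order-4 term: -135
the series for exp(-(3/2)(D + Δ)) f terminates at order 4
exp(-(3/2)(D + Δ)) f = -(5/3)x^4 + 20x^3 - (217/3)x^2 + (167/2)x - 69/4

the result is g(x) = -(5/3)x^4 + 20x^3 - (217/3)x^2 + (167/2)x - 69/4


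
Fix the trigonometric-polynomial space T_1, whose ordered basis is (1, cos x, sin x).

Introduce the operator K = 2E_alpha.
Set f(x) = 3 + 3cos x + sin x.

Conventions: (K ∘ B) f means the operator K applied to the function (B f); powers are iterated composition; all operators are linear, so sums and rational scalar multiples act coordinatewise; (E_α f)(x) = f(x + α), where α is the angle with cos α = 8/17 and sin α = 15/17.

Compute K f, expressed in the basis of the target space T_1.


E_alpha f = 3 + (39/17)cos x - (37/17)sin x
(2E_alpha) f = 6 + (78/17)cos x - (74/17)sin x

the image equals g(x) = 6 + (78/17)cos x - (74/17)sin x


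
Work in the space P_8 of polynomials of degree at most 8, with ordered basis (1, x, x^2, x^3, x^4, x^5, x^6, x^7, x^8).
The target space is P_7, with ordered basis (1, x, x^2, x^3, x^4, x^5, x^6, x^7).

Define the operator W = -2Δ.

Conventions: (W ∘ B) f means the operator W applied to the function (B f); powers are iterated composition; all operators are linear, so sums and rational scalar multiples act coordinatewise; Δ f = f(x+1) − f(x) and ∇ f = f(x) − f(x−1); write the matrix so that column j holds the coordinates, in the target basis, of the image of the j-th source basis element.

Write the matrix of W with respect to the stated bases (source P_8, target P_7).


the matrix is [[0, -2, -2, -2, -2, -2, -2, -2, -2]; [0, 0, -4, -6, -8, -10, -12, -14, -16]; [0, 0, 0, -6, -12, -20, -30, -42, -56]; [0, 0, 0, 0, -8, -20, -40, -70, -112]; [0, 0, 0, 0, 0, -10, -30, -70, -140]; [0, 0, 0, 0, 0, 0, -12, -42, -112]; [0, 0, 0, 0, 0, 0, 0, -14, -56]; [0, 0, 0, 0, 0, 0, 0, 0, -16]] (rows listed top to bottom)

image of 1: 0
image of x: -2
image of x^2: -4x - 2
image of x^3: -6x^2 - 6x - 2
image of x^4: -8x^3 - 12x^2 - 8x - 2
image of x^5: -10x^4 - 20x^3 - 20x^2 - 10x - 2
image of x^6: -12x^5 - 30x^4 - 40x^3 - 30x^2 - 12x - 2
image of x^7: -14x^6 - 42x^5 - 70x^4 - 70x^3 - 42x^2 - 14x - 2
image of x^8: -16x^7 - 56x^6 - 112x^5 - 140x^4 - 112x^3 - 56x^2 - 16x - 2
each image's coordinates form column j of the matrix


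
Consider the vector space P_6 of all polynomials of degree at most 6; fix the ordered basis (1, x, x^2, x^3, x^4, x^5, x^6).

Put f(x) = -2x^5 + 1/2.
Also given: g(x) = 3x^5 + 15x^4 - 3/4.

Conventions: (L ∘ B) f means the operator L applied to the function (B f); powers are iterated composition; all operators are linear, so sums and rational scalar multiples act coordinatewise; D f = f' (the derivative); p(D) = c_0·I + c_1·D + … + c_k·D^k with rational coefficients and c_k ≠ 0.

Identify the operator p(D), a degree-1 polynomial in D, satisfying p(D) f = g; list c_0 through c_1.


p(D) = -(3/2)·I − (3/2)·D, i.e. c_0 = -3/2, c_1 = -3/2

D^0 f = -2x^5 + 1/2
D^1 f = -10x^4
matching coefficients of g against c_0 f + c_1 Df + … from the top degree down determines the c_i
solution: c_0 = -3/2, c_1 = -3/2


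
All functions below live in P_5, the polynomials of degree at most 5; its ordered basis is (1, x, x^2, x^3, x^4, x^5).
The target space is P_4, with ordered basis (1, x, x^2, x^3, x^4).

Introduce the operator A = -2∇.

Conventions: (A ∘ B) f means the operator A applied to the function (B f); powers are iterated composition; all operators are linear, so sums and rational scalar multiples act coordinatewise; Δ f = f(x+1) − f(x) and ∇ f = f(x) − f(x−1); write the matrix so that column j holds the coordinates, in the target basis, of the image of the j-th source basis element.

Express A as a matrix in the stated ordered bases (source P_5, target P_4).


the matrix is [[0, -2, 2, -2, 2, -2]; [0, 0, -4, 6, -8, 10]; [0, 0, 0, -6, 12, -20]; [0, 0, 0, 0, -8, 20]; [0, 0, 0, 0, 0, -10]] (rows listed top to bottom)

image of 1: 0
image of x: -2
image of x^2: -4x + 2
image of x^3: -6x^2 + 6x - 2
image of x^4: -8x^3 + 12x^2 - 8x + 2
image of x^5: -10x^4 + 20x^3 - 20x^2 + 10x - 2
each image's coordinates form column j of the matrix


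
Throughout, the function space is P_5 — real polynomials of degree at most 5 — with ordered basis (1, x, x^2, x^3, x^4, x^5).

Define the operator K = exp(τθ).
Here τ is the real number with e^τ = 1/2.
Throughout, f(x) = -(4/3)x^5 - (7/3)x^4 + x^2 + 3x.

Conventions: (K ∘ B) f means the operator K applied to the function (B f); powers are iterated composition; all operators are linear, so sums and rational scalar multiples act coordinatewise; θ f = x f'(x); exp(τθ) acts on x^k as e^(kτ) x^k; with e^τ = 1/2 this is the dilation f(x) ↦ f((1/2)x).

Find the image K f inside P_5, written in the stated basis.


exp(τθ) x^k = e^(kτ) x^k; with e^τ = 1/2 this sends x^k to (1/2)^k x^k
x ↦ 1/2 x
x^2 ↦ 1/4 x^2
x^4 ↦ 1/16 x^4
x^5 ↦ 1/32 x^5
applying this coordinatewise to f: exp(τθ) f = -(1/24)x^5 - (7/48)x^4 + (1/4)x^2 + (3/2)x

g(x) = -(1/24)x^5 - (7/48)x^4 + (1/4)x^2 + (3/2)x


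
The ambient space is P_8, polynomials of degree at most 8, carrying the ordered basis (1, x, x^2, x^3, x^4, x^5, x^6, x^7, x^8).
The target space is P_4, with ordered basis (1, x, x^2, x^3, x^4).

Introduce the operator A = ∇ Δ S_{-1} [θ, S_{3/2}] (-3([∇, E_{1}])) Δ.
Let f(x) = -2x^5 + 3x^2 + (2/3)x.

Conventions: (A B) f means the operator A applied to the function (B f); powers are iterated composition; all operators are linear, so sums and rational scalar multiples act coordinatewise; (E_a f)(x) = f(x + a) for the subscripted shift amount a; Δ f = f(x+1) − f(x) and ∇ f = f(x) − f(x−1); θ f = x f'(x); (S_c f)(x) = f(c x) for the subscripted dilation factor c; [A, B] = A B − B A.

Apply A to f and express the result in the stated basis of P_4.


the image equals g(x) = 0

Δ f = -10x^4 - 20x^3 - 20x^2 - 4x + 5/3
E_{1} Δ f = -10x^4 - 60x^3 - 140x^2 - 144x - 157/3
∇ E_{1} Δ f = -40x^3 - 120x^2 - 140x - 54
∇ Δ f = -40x^3 - 20x + 6
E_{1} ∇ Δ f = -40x^3 - 120x^2 - 140x - 54
[∇, E_{1}] Δ f = 0
(-3([∇, E_{1}])) Δ f = 0
S_{3/2} (-3([∇, E_{1}])) Δ f = 0
θ S_{3/2} (-3([∇, E_{1}])) Δ f = 0
θ (-3([∇, E_{1}])) Δ f = 0
S_{3/2} θ (-3([∇, E_{1}])) Δ f = 0
[θ, S_{3/2}] (-3([∇, E_{1}])) Δ f = 0
S_{-1} [θ, S_{3/2}] (-3([∇, E_{1}])) Δ f = 0
Δ S_{-1} [θ, S_{3/2}] (-3([∇, E_{1}])) Δ f = 0
∇ Δ S_{-1} [θ, S_{3/2}] (-3([∇, E_{1}])) Δ f = 0


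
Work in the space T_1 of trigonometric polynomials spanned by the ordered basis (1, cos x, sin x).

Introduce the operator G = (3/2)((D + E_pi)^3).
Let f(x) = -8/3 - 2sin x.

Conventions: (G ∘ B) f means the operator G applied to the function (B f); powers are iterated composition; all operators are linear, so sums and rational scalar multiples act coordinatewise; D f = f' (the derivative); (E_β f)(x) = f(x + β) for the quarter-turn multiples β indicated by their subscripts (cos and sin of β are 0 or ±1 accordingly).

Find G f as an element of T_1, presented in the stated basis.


the image equals g(x) = -4 - 6cos x - 6sin x

D f = -2cos x
E_pi f = -8/3 + 2sin x
(D + E_pi) f = -8/3 - 2cos x + 2sin x
D (D + E_pi) f = 2cos x + 2sin x
E_pi (D + E_pi) f = -8/3 + 2cos x - 2sin x
(D + E_pi) (D + E_pi) f = -8/3 + 4cos x
D (D + E_pi) (D + E_pi) f = -4sin x
E_pi (D + E_pi) (D + E_pi) f = -8/3 - 4cos x
(D + E_pi) (D + E_pi) (D + E_pi) f = -8/3 - 4cos x - 4sin x
((3/2)((D + E_pi)^3)) f = -4 - 6cos x - 6sin x


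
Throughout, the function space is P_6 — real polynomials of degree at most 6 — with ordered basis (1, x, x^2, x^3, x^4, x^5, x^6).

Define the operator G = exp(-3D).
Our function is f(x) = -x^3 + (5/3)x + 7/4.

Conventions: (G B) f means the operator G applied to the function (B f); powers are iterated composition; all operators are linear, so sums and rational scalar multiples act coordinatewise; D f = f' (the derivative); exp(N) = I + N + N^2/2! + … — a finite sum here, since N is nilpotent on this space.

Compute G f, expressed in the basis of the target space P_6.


order-1 term: 9x^2 - 5
order-2 term: -27x
order-3 term: 27
the series for exp(-3D) f terminates at order 3
exp(-3D) f = -x^3 + 9x^2 - (76/3)x + 95/4

g(x) = -x^3 + 9x^2 - (76/3)x + 95/4


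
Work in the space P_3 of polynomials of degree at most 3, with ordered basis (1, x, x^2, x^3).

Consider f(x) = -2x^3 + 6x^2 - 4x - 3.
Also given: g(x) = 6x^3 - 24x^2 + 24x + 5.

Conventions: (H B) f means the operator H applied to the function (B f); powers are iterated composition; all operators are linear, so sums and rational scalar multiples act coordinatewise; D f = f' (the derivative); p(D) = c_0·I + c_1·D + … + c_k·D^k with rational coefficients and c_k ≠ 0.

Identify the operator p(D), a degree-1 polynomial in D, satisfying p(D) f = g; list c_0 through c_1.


D^0 f = -2x^3 + 6x^2 - 4x - 3
D^1 f = -6x^2 + 12x - 4
matching coefficients of g against c_0 f + c_1 Df + … from the top degree down determines the c_i
solution: c_0 = -3, c_1 = 1

c_0 = -3, c_1 = 1


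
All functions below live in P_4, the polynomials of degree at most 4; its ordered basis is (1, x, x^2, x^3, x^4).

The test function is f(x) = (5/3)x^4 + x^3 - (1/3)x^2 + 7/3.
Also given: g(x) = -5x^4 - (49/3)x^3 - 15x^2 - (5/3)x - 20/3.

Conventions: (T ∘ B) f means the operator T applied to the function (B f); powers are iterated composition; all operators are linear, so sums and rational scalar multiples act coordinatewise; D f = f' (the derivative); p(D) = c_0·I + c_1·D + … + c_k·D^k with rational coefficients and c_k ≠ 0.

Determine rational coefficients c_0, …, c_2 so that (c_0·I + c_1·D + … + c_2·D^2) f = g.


D^0 f = (5/3)x^4 + x^3 - (1/3)x^2 + 7/3
D^1 f = (20/3)x^3 + 3x^2 - (2/3)x
D^2 f = 20x^2 + 6x - 2/3
matching coefficients of g against c_0 f + c_1 Df + … from the top degree down determines the c_i
solution: c_0 = -3, c_1 = -2, c_2 = -1/2

p(D) = -3·I − 2·D − (1/2)·D^2, i.e. c_0 = -3, c_1 = -2, c_2 = -1/2


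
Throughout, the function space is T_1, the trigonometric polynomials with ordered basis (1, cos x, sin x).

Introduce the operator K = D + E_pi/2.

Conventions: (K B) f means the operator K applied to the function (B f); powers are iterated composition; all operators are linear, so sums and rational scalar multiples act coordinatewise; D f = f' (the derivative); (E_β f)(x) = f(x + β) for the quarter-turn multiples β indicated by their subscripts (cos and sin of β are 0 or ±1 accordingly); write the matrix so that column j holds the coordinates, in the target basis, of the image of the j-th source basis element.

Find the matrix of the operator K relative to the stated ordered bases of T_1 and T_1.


image of 1: 1
image of cos x: -2sin x
image of sin x: 2cos x
each image's coordinates form column j of the matrix

the matrix is [[1, 0, 0]; [0, 0, 2]; [0, -2, 0]] (rows listed top to bottom)


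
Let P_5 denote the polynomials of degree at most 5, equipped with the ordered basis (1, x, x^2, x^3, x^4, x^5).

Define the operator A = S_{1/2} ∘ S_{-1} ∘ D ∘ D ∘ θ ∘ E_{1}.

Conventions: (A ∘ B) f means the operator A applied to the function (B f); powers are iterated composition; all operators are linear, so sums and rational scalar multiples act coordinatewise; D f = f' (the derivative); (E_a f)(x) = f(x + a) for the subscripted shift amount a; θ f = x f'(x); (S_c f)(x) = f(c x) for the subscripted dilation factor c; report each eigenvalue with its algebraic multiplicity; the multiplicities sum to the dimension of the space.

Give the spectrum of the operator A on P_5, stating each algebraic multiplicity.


image of 1: 0
image of x: 0
image of x^2: 4
image of x^3: -9x + 12
image of x^4: 12x^2 - 36x + 24
image of x^5: -(25/2)x^3 + 60x^2 - 90x + 40
the matrix is upper triangular; its diagonal is (0, 0, 0, 0, 0, 0)
for a triangular matrix the eigenvalues are the diagonal entries, with algebraic multiplicity their repetition count

λ = 0 (multiplicity 6)


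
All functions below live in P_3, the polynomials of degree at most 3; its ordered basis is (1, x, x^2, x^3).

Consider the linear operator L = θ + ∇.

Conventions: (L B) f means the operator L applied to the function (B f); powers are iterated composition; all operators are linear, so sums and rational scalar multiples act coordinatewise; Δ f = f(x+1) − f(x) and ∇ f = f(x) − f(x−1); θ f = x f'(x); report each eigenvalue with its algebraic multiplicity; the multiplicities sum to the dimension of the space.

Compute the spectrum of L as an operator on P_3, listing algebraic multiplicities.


λ = 0 (multiplicity 1), λ = 1 (multiplicity 1), λ = 2 (multiplicity 1), λ = 3 (multiplicity 1)

image of 1: 0
image of x: x + 1
image of x^2: 2x^2 + 2x - 1
image of x^3: 3x^3 + 3x^2 - 3x + 1
the matrix is upper triangular; its diagonal is (0, 1, 2, 3)
for a triangular matrix the eigenvalues are the diagonal entries, with algebraic multiplicity their repetition count


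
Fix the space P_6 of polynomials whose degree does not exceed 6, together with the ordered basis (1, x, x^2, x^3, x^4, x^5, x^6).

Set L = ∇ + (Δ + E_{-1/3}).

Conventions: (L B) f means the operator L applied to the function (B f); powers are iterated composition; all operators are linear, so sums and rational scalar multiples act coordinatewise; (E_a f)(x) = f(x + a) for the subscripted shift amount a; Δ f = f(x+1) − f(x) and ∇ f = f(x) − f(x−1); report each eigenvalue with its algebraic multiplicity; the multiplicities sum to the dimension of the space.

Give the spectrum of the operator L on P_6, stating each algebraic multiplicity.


image of 1: 1
image of x: x + 5/3
image of x^2: x^2 + (10/3)x + 1/9
image of x^3: x^3 + 5x^2 + (1/3)x + 53/27
image of x^4: x^4 + (20/3)x^3 + (2/3)x^2 + (212/27)x + 1/81
image of x^5: x^5 + (25/3)x^4 + (10/9)x^3 + (530/27)x^2 + (5/81)x + 485/243
image of x^6: x^6 + 10x^5 + (5/3)x^4 + (1060/27)x^3 + (5/27)x^2 + (970/81)x + 1/729
the matrix is upper triangular; its diagonal is (1, 1, 1, 1, 1, 1, 1)
for a triangular matrix the eigenvalues are the diagonal entries, with algebraic multiplicity their repetition count

λ = 1 (multiplicity 7)


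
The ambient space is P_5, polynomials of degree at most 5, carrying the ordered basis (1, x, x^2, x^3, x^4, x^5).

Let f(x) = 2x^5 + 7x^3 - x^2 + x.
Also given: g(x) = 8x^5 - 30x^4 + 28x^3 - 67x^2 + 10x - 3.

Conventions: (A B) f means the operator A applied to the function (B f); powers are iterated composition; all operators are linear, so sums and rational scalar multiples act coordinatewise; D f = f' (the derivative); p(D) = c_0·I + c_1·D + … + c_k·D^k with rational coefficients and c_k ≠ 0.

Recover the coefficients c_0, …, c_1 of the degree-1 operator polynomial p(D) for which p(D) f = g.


D^0 f = 2x^5 + 7x^3 - x^2 + x
D^1 f = 10x^4 + 21x^2 - 2x + 1
matching coefficients of g against c_0 f + c_1 Df + … from the top degree down determines the c_i
solution: c_0 = 4, c_1 = -3

p(D) = 4·I − 3·D, i.e. c_0 = 4, c_1 = -3


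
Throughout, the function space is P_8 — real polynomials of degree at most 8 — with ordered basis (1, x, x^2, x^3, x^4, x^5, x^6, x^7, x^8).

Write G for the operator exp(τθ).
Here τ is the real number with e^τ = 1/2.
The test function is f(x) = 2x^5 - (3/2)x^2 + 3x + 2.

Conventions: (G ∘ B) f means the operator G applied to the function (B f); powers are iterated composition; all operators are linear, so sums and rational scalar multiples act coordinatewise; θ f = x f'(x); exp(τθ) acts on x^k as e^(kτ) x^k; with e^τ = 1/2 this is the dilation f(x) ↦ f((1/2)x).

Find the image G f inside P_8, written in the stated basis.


exp(τθ) x^k = e^(kτ) x^k; with e^τ = 1/2 this sends x^k to (1/2)^k x^k
x ↦ 1/2 x
x^2 ↦ 1/4 x^2
x^5 ↦ 1/32 x^5
applying this coordinatewise to f: exp(τθ) f = (1/16)x^5 - (3/8)x^2 + (3/2)x + 2

the image equals g(x) = (1/16)x^5 - (3/8)x^2 + (3/2)x + 2


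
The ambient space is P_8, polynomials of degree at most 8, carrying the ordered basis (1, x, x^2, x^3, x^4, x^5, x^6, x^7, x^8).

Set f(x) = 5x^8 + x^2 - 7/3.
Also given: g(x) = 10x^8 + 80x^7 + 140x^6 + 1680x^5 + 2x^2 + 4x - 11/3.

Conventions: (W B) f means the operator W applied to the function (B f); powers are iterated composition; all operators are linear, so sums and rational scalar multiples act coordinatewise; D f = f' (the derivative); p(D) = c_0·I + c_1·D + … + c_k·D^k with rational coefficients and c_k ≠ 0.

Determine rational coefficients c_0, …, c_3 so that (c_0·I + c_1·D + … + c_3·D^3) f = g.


D^0 f = 5x^8 + x^2 - 7/3
D^1 f = 40x^7 + 2x
D^2 f = 280x^6 + 2
D^3 f = 1680x^5
matching coefficients of g against c_0 f + c_1 Df + … from the top degree down determines the c_i
solution: c_0 = 2, c_1 = 2, c_2 = 1/2, c_3 = 1

p(D) = 2·I + 2·D + (1/2)·D^2 + D^3, i.e. c_0 = 2, c_1 = 2, c_2 = 1/2, c_3 = 1


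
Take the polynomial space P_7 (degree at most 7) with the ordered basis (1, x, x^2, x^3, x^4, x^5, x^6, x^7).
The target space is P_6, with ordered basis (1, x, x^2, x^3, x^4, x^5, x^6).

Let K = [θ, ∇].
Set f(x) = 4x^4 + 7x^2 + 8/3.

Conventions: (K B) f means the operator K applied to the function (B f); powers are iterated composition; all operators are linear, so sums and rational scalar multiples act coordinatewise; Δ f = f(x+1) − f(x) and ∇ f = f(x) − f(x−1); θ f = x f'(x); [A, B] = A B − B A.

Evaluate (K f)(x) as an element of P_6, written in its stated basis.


∇ f = 16x^3 - 24x^2 + 30x - 11
θ ∇ f = 48x^3 - 48x^2 + 30x
θ f = 16x^4 + 14x^2
∇ θ f = 64x^3 - 96x^2 + 92x - 30
[θ, ∇] f = -16x^3 + 48x^2 - 62x + 30

the image equals g(x) = -16x^3 + 48x^2 - 62x + 30


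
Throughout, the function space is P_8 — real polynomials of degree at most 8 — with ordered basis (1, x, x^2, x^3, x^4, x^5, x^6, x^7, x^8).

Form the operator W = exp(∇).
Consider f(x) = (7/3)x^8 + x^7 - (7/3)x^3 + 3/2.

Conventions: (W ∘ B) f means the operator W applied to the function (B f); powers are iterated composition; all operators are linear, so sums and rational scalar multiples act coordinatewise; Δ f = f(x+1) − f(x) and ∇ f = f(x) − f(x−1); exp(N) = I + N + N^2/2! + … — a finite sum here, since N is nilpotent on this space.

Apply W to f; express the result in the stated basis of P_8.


order-1 term: (56/3)x^7 - (175/3)x^6 + (329/3)x^5 - (385/3)x^4 + (287/3)x^3 - (154/3)x^2 + (56/3)x - 11/3
order-2 term: (196/3)x^6 - 371x^5 + (3115/3)x^4 - 1715x^3 + (5131/3)x^2 - 966x + 721/3
order-3 term: (392/3)x^5 - 945x^4 + (9170/3)x^3 - 5355x^2 + (14966/3)x - 5866/3
order-4 term: (490/3)x^4 - (3815/3)x^3 + (12110/3)x^2 - (18235/3)x + 3619
order-5 term: (392/3)x^3 - 959x^2 + (7525/3)x - 2310
order-6 term: (196/3)x^2 - 385x + 1799/3
order-7 term: (56/3)x - 193/3
order-8 term: 7/3
the series for exp(∇) f terminates at order 8
exp(∇) f = (7/3)x^8 + (59/3)x^7 + 7x^6 - (392/3)x^5 + (385/3)x^4 + 294x^3 - 553x^2 + 105x + 259/2

g(x) = (7/3)x^8 + (59/3)x^7 + 7x^6 - (392/3)x^5 + (385/3)x^4 + 294x^3 - 553x^2 + 105x + 259/2


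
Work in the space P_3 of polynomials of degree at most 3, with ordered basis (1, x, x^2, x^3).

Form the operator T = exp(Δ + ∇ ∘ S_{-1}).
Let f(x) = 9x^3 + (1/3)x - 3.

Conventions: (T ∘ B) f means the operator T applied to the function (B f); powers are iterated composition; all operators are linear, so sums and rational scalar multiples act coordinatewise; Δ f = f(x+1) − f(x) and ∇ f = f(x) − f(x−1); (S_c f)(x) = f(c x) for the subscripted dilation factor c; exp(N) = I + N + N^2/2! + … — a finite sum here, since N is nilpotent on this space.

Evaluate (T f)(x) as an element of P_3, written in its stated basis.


the result is g(x) = 9x^3 + (163/3)x - 3

order-1 term: 54x
the series for exp(Δ + ∇ ∘ S_{-1}) f terminates at order 1
exp(Δ + ∇ ∘ S_{-1}) f = 9x^3 + (163/3)x - 3


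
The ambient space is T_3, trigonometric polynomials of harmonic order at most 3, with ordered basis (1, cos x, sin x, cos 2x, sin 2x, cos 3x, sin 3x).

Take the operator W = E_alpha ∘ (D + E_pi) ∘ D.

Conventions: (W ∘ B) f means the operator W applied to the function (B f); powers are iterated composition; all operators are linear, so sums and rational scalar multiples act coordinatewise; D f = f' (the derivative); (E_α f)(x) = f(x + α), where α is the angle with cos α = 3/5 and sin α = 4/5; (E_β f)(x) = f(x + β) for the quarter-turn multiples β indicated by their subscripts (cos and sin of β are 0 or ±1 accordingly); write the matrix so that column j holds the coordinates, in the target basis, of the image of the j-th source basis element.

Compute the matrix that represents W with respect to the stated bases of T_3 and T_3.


image of 1: 0
image of cos x: (1/5)cos x + (7/5)sin x
image of sin x: -(7/5)cos x + (1/5)sin x
image of cos 2x: -(4/5)cos 2x + (22/5)sin 2x
image of sin 2x: -(22/5)cos 2x - (4/5)sin 2x
image of cos 3x: (237/25)cos 3x + (9/25)sin 3x
image of sin 3x: -(9/25)cos 3x + (237/25)sin 3x
each image's coordinates form column j of the matrix

the matrix is [[0, 0, 0, 0, 0, 0, 0]; [0, 1/5, -7/5, 0, 0, 0, 0]; [0, 7/5, 1/5, 0, 0, 0, 0]; [0, 0, 0, -4/5, -22/5, 0, 0]; [0, 0, 0, 22/5, -4/5, 0, 0]; [0, 0, 0, 0, 0, 237/25, -9/25]; [0, 0, 0, 0, 0, 9/25, 237/25]] (rows listed top to bottom)


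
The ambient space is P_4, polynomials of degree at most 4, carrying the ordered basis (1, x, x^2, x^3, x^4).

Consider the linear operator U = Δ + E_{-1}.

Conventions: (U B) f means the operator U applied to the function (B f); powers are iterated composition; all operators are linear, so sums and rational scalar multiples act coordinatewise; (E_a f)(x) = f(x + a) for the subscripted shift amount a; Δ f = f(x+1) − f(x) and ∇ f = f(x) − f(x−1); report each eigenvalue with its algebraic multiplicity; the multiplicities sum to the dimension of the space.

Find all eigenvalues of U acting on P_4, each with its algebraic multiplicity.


image of 1: 1
image of x: x
image of x^2: x^2 + 2
image of x^3: x^3 + 6x
image of x^4: x^4 + 12x^2 + 2
the matrix is upper triangular; its diagonal is (1, 1, 1, 1, 1)
for a triangular matrix the eigenvalues are the diagonal entries, with algebraic multiplicity their repetition count

λ = 1 (multiplicity 5)


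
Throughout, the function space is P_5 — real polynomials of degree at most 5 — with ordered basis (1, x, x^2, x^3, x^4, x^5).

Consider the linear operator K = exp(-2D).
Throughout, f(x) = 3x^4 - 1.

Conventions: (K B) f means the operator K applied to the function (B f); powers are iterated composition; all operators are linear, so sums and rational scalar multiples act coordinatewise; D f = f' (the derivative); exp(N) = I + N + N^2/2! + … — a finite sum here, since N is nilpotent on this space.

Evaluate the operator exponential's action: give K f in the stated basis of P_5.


g(x) = 3x^4 - 24x^3 + 72x^2 - 96x + 47

order-1 term: -24x^3
order-2 term: 72x^2
order-3 term: -96x
order-4 term: 48
the series for exp(-2D) f terminates at order 4
exp(-2D) f = 3x^4 - 24x^3 + 72x^2 - 96x + 47


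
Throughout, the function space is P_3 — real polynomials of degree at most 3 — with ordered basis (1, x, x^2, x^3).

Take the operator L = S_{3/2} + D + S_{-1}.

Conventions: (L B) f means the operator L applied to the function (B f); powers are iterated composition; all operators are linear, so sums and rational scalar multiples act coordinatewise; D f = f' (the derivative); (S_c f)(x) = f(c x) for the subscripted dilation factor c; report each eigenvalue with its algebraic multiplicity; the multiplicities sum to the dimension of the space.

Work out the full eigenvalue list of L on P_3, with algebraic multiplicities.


image of 1: 2
image of x: (1/2)x + 1
image of x^2: (13/4)x^2 + 2x
image of x^3: (19/8)x^3 + 3x^2
the matrix is upper triangular; its diagonal is (2, 1/2, 13/4, 19/8)
for a triangular matrix the eigenvalues are the diagonal entries, with algebraic multiplicity their repetition count

λ = 1/2 (multiplicity 1), λ = 2 (multiplicity 1), λ = 19/8 (multiplicity 1), λ = 13/4 (multiplicity 1)
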